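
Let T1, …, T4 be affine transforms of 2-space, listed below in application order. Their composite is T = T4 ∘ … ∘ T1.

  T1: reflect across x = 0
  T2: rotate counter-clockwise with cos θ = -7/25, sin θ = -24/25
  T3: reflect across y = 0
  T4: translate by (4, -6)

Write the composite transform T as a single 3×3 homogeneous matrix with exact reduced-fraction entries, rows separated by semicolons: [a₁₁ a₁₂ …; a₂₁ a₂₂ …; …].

T1 = [-1 0 0; 0 1 0; 0 0 1]
T2·T1 = [7/25 24/25 0; 24/25 -7/25 0; 0 0 1]
T3·…·T1 = [7/25 24/25 0; -24/25 7/25 0; 0 0 1]
T4·…·T1 = [7/25 24/25 4; -24/25 7/25 -6; 0 0 1]

T = [7/25 24/25 4; -24/25 7/25 -6; 0 0 1]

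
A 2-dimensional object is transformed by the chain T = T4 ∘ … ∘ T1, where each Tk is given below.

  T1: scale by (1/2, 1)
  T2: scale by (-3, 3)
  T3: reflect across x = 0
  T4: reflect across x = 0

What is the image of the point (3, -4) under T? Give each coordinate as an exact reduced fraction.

T(p) = (-9/2, -12)

T1 scale by (1/2, 1): (3, -4) → (3/2, -4)
T2 scale by (-3, 3): (3/2, -4) → (-9/2, -12)
T3 reflect across x = 0: (-9/2, -12) → (9/2, -12)
T4 reflect across x = 0: (9/2, -12) → (-9/2, -12)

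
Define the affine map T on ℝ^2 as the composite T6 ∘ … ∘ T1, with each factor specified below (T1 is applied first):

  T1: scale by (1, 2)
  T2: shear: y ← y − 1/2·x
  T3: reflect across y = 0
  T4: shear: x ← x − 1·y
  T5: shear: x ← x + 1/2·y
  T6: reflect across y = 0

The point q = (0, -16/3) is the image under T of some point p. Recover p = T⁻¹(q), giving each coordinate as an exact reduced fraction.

p = (8/3, -2)

T1 = [1 0 0; 0 2 0; 0 0 1]
T2·T1 = [1 0 0; -1/2 2 0; 0 0 1]
T3·…·T1 = [1 0 0; 1/2 -2 0; 0 0 1]
T4·…·T1 = [1/2 2 0; 1/2 -2 0; 0 0 1]
T5·…·T1 = [3/4 1 0; 1/2 -2 0; 0 0 1]
T6·…·T1 = [3/4 1 0; -1/2 2 0; 0 0 1]
det M = 2; M⁻¹ = [1 -1/2 0; 1/4 3/8 0; 0 0 1]
M⁻¹ · (0, -16/3)ᵀ = (8/3, -2)ᵀ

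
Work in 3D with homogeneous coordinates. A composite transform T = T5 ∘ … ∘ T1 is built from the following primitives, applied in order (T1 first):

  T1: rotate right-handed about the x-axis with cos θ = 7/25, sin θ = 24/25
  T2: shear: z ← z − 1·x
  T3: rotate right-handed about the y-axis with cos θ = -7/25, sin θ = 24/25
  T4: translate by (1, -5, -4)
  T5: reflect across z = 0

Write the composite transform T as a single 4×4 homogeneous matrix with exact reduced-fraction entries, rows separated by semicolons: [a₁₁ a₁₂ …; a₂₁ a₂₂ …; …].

T1 = [1 0 0 0; 0 7/25 -24/25 0; 0 24/25 7/25 0; 0 0 0 1]
T2·T1 = [1 0 0 0; 0 7/25 -24/25 0; -1 24/25 7/25 0; 0 0 0 1]
T3·…·T1 = [-31/25 576/625 168/625 0; 0 7/25 -24/25 0; -17/25 -168/625 -49/625 0; 0 0 0 1]
T4·…·T1 = [-31/25 576/625 168/625 1; 0 7/25 -24/25 -5; -17/25 -168/625 -49/625 -4; 0 0 0 1]
T5·…·T1 = [-31/25 576/625 168/625 1; 0 7/25 -24/25 -5; 17/25 168/625 49/625 4; 0 0 0 1]

T = [-31/25 576/625 168/625 1; 0 7/25 -24/25 -5; 17/25 168/625 49/625 4; 0 0 0 1]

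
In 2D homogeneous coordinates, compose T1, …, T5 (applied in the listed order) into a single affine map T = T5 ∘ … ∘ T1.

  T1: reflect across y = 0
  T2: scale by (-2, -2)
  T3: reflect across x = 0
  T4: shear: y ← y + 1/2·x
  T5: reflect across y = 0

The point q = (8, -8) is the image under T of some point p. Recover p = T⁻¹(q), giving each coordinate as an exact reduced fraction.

p = (4, 2)

T1 = [1 0 0; 0 -1 0; 0 0 1]
T2·T1 = [-2 0 0; 0 2 0; 0 0 1]
T3·…·T1 = [2 0 0; 0 2 0; 0 0 1]
T4·…·T1 = [2 0 0; 1 2 0; 0 0 1]
T5·…·T1 = [2 0 0; -1 -2 0; 0 0 1]
det M = -4; M⁻¹ = [1/2 0 0; -1/4 -1/2 0; 0 0 1]
M⁻¹ · (8, -8)ᵀ = (4, 2)ᵀ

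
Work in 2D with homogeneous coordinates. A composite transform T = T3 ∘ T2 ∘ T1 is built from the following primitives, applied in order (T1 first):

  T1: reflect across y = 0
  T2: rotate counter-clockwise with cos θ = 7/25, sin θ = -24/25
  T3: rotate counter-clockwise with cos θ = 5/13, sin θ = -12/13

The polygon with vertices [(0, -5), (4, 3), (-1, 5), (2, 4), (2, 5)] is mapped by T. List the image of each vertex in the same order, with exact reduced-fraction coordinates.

image vertices: (204/65, -253/65), (-1624/325, -57/325), (-59/25, 113/25), (-1322/325, 604/325), (-1526/325, 857/325)

T1 reflect across y = 0: (0, -5) → (0, 5); (4, 3) → (4, -3); (-1, 5) → (-1, -5); (2, 4) → (2, -4); (2, 5) → (2, -5)
T2 rotate counter-clockwise with cos θ = 7/25, sin θ = -24/25: (0, 5) → (24/5, 7/5); (4, -3) → (-44/25, -117/25); (-1, -5) → (-127/25, -11/25); (2, -4) → (-82/25, -76/25); (2, -5) → (-106/25, -83/25)
T3 rotate counter-clockwise with cos θ = 5/13, sin θ = -12/13: (24/5, 7/5) → (204/65, -253/65); (-44/25, -117/25) → (-1624/325, -57/325); (-127/25, -11/25) → (-59/25, 113/25); (-82/25, -76/25) → (-1322/325, 604/325); (-106/25, -83/25) → (-1526/325, 857/325)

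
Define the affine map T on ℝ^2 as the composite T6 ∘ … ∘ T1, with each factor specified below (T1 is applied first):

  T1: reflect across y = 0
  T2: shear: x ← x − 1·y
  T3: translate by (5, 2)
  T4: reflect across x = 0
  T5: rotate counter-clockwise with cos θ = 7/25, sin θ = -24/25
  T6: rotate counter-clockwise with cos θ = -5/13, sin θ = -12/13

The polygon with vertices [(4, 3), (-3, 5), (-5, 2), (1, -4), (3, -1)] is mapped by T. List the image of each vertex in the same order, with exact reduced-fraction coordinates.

image vertices: (3912/325, -109/325), (2369/325, 717/325), (646/325, -72/325), (86/65, -402/65), (2153/325, -1221/325)

T1 reflect across y = 0: (4, 3) → (4, -3); (-3, 5) → (-3, -5); (-5, 2) → (-5, -2); (1, -4) → (1, 4); (3, -1) → (3, 1)
T2 shear: x ← x − 1·y: (4, -3) → (7, -3); (-3, -5) → (2, -5); (-5, -2) → (-3, -2); (1, 4) → (-3, 4); (3, 1) → (2, 1)
T3 translate by (5, 2): (7, -3) → (12, -1); (2, -5) → (7, -3); (-3, -2) → (2, 0); (-3, 4) → (2, 6); (2, 1) → (7, 3)
T4 reflect across x = 0: (12, -1) → (-12, -1); (7, -3) → (-7, -3); (2, 0) → (-2, 0); (2, 6) → (-2, 6); (7, 3) → (-7, 3)
T5 rotate counter-clockwise with cos θ = 7/25, sin θ = -24/25: (-12, -1) → (-108/25, 281/25); (-7, -3) → (-121/25, 147/25); (-2, 0) → (-14/25, 48/25); (-2, 6) → (26/5, 18/5); (-7, 3) → (23/25, 189/25)
T6 rotate counter-clockwise with cos θ = -5/13, sin θ = -12/13: (-108/25, 281/25) → (3912/325, -109/325); (-121/25, 147/25) → (2369/325, 717/325); (-14/25, 48/25) → (646/325, -72/325); (26/5, 18/5) → (86/65, -402/65); (23/25, 189/25) → (2153/325, -1221/325)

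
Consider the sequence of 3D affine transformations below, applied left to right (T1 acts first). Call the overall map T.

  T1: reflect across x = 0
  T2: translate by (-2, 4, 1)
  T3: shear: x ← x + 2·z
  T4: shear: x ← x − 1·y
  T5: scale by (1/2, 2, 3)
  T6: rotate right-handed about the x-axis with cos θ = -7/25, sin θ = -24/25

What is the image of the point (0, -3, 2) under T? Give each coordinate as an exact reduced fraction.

T1 reflect across x = 0: (0, -3, 2) → (0, -3, 2)
T2 translate by (-2, 4, 1): (0, -3, 2) → (-2, 1, 3)
T3 shear: x ← x + 2·z: (-2, 1, 3) → (4, 1, 3)
T4 shear: x ← x − 1·y: (4, 1, 3) → (3, 1, 3)
T5 scale by (1/2, 2, 3): (3, 1, 3) → (3/2, 2, 9)
T6 rotate right-handed about the x-axis with cos θ = -7/25, sin θ = -24/25: (3/2, 2, 9) → (3/2, 202/25, -111/25)

T(p) = (3/2, 202/25, -111/25)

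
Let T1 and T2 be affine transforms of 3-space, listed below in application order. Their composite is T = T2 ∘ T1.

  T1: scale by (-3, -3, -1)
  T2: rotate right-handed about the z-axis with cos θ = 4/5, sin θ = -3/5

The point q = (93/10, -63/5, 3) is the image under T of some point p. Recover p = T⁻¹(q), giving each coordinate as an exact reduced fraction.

p = (-5, 3/2, -3)

T1 = [-3 0 0 0; 0 -3 0 0; 0 0 -1 0; 0 0 0 1]
T2·T1 = [-12/5 -9/5 0 0; 9/5 -12/5 0 0; 0 0 -1 0; 0 0 0 1]
det M = -9; M⁻¹ = [-4/15 1/5 0 0; -1/5 -4/15 0 0; 0 0 -1 0; 0 0 0 1]
M⁻¹ · (93/10, -63/5, 3)ᵀ = (-5, 3/2, -3)ᵀ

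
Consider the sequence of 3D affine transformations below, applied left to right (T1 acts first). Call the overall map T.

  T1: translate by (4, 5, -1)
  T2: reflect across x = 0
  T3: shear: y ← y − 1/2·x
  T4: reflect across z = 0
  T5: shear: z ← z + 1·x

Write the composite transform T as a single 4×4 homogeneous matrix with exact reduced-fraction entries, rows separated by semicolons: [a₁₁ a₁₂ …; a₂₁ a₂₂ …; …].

T = [-1 0 0 -4; 1/2 1 0 7; -1 0 -1 -3; 0 0 0 1]

T1 = [1 0 0 4; 0 1 0 5; 0 0 1 -1; 0 0 0 1]
T2·T1 = [-1 0 0 -4; 0 1 0 5; 0 0 1 -1; 0 0 0 1]
T3·…·T1 = [-1 0 0 -4; 1/2 1 0 7; 0 0 1 -1; 0 0 0 1]
T4·…·T1 = [-1 0 0 -4; 1/2 1 0 7; 0 0 -1 1; 0 0 0 1]
T5·…·T1 = [-1 0 0 -4; 1/2 1 0 7; -1 0 -1 -3; 0 0 0 1]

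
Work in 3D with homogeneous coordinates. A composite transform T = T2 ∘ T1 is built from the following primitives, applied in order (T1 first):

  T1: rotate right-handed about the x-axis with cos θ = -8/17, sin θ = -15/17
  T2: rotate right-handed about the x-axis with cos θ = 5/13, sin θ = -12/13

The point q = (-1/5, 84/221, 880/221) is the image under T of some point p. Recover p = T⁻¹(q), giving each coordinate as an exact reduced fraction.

p = (-1/5, 0, -4)

T1 = [1 0 0 0; 0 -8/17 15/17 0; 0 -15/17 -8/17 0; 0 0 0 1]
T2·T1 = [1 0 0 0; 0 -220/221 -21/221 0; 0 21/221 -220/221 0; 0 0 0 1]
det M = 1; M⁻¹ = [1 0 0 0; 0 -220/221 21/221 0; 0 -21/221 -220/221 0; 0 0 0 1]
M⁻¹ · (-1/5, 84/221, 880/221)ᵀ = (-1/5, 0, -4)ᵀ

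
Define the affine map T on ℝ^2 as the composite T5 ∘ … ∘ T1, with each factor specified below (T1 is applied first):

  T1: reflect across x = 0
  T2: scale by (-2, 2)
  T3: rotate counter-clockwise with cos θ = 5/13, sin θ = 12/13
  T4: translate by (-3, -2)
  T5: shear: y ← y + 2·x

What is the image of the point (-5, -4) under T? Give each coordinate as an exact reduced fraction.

T(p) = (7/13, -172/13)

T1 reflect across x = 0: (-5, -4) → (5, -4)
T2 scale by (-2, 2): (5, -4) → (-10, -8)
T3 rotate counter-clockwise with cos θ = 5/13, sin θ = 12/13: (-10, -8) → (46/13, -160/13)
T4 translate by (-3, -2): (46/13, -160/13) → (7/13, -186/13)
T5 shear: y ← y + 2·x: (7/13, -186/13) → (7/13, -172/13)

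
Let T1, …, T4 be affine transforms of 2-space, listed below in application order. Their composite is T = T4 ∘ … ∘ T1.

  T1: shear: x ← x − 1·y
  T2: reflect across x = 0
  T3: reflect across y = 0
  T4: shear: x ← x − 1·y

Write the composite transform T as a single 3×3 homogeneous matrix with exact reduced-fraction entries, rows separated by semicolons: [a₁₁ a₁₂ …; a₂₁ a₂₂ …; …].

T1 = [1 -1 0; 0 1 0; 0 0 1]
T2·T1 = [-1 1 0; 0 1 0; 0 0 1]
T3·…·T1 = [-1 1 0; 0 -1 0; 0 0 1]
T4·…·T1 = [-1 2 0; 0 -1 0; 0 0 1]

T = [-1 2 0; 0 -1 0; 0 0 1]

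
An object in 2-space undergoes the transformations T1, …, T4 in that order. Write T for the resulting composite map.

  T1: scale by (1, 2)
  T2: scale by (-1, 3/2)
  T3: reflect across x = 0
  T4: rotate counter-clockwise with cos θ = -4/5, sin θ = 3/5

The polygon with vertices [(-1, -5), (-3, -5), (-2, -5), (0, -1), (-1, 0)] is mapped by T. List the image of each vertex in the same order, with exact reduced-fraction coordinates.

T1 scale by (1, 2): (-1, -5) → (-1, -10); (-3, -5) → (-3, -10); (-2, -5) → (-2, -10); (0, -1) → (0, -2); (-1, 0) → (-1, 0)
T2 scale by (-1, 3/2): (-1, -10) → (1, -15); (-3, -10) → (3, -15); (-2, -10) → (2, -15); (0, -2) → (0, -3); (-1, 0) → (1, 0)
T3 reflect across x = 0: (1, -15) → (-1, -15); (3, -15) → (-3, -15); (2, -15) → (-2, -15); (0, -3) → (0, -3); (1, 0) → (-1, 0)
T4 rotate counter-clockwise with cos θ = -4/5, sin θ = 3/5: (-1, -15) → (49/5, 57/5); (-3, -15) → (57/5, 51/5); (-2, -15) → (53/5, 54/5); (0, -3) → (9/5, 12/5); (-1, 0) → (4/5, -3/5)

image vertices: (49/5, 57/5), (57/5, 51/5), (53/5, 54/5), (9/5, 12/5), (4/5, -3/5)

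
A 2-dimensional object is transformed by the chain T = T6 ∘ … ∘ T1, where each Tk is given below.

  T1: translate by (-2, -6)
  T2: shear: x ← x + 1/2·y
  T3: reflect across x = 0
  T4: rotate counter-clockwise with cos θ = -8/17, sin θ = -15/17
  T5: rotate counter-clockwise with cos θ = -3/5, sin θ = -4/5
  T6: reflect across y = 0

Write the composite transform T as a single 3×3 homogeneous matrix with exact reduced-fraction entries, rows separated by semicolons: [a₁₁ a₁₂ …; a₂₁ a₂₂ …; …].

T = [36/85 -59/85 282/85; 77/85 149/170 -601/85; 0 0 1]

T1 = [1 0 -2; 0 1 -6; 0 0 1]
T2·T1 = [1 1/2 -5; 0 1 -6; 0 0 1]
T3·…·T1 = [-1 -1/2 5; 0 1 -6; 0 0 1]
T4·…·T1 = [8/17 19/17 -130/17; 15/17 -1/34 -27/17; 0 0 1]
T5·…·T1 = [36/85 -59/85 282/85; -77/85 -149/170 601/85; 0 0 1]
T6·…·T1 = [36/85 -59/85 282/85; 77/85 149/170 -601/85; 0 0 1]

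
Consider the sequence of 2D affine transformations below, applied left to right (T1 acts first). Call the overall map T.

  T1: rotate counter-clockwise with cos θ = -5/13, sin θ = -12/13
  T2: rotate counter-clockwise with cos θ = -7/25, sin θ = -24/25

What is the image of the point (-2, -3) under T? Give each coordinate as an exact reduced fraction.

T(p) = (86/25, 27/25)

T1 rotate counter-clockwise with cos θ = -5/13, sin θ = -12/13: (-2, -3) → (-2, 3)
T2 rotate counter-clockwise with cos θ = -7/25, sin θ = -24/25: (-2, 3) → (86/25, 27/25)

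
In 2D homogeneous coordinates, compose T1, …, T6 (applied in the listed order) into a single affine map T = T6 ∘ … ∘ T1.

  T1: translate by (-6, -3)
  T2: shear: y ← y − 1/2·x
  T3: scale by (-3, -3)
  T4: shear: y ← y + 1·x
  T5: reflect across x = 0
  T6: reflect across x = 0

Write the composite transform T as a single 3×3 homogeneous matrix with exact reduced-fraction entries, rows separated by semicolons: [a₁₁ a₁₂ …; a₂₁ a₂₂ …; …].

T = [-3 0 18; -3/2 -3 18; 0 0 1]

T1 = [1 0 -6; 0 1 -3; 0 0 1]
T2·T1 = [1 0 -6; -1/2 1 0; 0 0 1]
T3·…·T1 = [-3 0 18; 3/2 -3 0; 0 0 1]
T4·…·T1 = [-3 0 18; -3/2 -3 18; 0 0 1]
T5·…·T1 = [3 0 -18; -3/2 -3 18; 0 0 1]
T6·…·T1 = [-3 0 18; -3/2 -3 18; 0 0 1]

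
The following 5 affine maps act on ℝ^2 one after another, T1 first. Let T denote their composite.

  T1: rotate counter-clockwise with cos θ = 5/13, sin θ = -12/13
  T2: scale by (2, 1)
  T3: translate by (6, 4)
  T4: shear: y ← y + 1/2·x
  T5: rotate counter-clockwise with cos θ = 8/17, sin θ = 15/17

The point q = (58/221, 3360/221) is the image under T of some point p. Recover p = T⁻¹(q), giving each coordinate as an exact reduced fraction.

p = (5, 2)

T1 = [5/13 12/13 0; -12/13 5/13 0; 0 0 1]
T2·T1 = [10/13 24/13 0; -12/13 5/13 0; 0 0 1]
T3·…·T1 = [10/13 24/13 6; -12/13 5/13 4; 0 0 1]
T4·…·T1 = [10/13 24/13 6; -7/13 17/13 7; 0 0 1]
T5·…·T1 = [185/221 -63/221 -57/17; 94/221 496/221 146/17; 0 0 1]
det M = 2; M⁻¹ = [248/221 63/442 33/13; -47/221 185/442 -56/13; 0 0 1]
M⁻¹ · (58/221, 3360/221)ᵀ = (5, 2)ᵀ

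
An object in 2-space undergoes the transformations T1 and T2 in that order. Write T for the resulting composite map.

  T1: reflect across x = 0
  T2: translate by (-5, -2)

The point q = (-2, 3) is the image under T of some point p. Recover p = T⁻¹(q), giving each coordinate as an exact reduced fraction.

T1 = [-1 0 0; 0 1 0; 0 0 1]
T2·T1 = [-1 0 -5; 0 1 -2; 0 0 1]
det M = -1; M⁻¹ = [-1 0 -5; 0 1 2; 0 0 1]
M⁻¹ · (-2, 3)ᵀ = (-3, 5)ᵀ

p = (-3, 5)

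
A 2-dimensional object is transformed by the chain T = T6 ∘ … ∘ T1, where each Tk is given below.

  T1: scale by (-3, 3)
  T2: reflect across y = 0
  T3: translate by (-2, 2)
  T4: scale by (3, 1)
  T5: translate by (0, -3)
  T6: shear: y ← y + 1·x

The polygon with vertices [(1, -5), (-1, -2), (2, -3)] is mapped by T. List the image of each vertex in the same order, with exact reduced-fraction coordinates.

image vertices: (-15, -1), (3, 8), (-24, -16)

T1 scale by (-3, 3): (1, -5) → (-3, -15); (-1, -2) → (3, -6); (2, -3) → (-6, -9)
T2 reflect across y = 0: (-3, -15) → (-3, 15); (3, -6) → (3, 6); (-6, -9) → (-6, 9)
T3 translate by (-2, 2): (-3, 15) → (-5, 17); (3, 6) → (1, 8); (-6, 9) → (-8, 11)
T4 scale by (3, 1): (-5, 17) → (-15, 17); (1, 8) → (3, 8); (-8, 11) → (-24, 11)
T5 translate by (0, -3): (-15, 17) → (-15, 14); (3, 8) → (3, 5); (-24, 11) → (-24, 8)
T6 shear: y ← y + 1·x: (-15, 14) → (-15, -1); (3, 5) → (3, 8); (-24, 8) → (-24, -16)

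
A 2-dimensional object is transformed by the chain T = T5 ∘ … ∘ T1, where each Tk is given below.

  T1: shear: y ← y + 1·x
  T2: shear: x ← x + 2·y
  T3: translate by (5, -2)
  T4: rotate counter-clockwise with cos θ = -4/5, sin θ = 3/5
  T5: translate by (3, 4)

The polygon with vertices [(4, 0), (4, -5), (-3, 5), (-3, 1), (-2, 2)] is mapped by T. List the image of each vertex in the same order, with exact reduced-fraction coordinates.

image vertices: (-59/5, 63/5), (-4/5, 53/5), (-9/5, 38/5), (7, 6), (9/5, 37/5)

T1 shear: y ← y + 1·x: (4, 0) → (4, 4); (4, -5) → (4, -1); (-3, 5) → (-3, 2); (-3, 1) → (-3, -2); (-2, 2) → (-2, 0)
T2 shear: x ← x + 2·y: (4, 4) → (12, 4); (4, -1) → (2, -1); (-3, 2) → (1, 2); (-3, -2) → (-7, -2); (-2, 0) → (-2, 0)
T3 translate by (5, -2): (12, 4) → (17, 2); (2, -1) → (7, -3); (1, 2) → (6, 0); (-7, -2) → (-2, -4); (-2, 0) → (3, -2)
T4 rotate counter-clockwise with cos θ = -4/5, sin θ = 3/5: (17, 2) → (-74/5, 43/5); (7, -3) → (-19/5, 33/5); (6, 0) → (-24/5, 18/5); (-2, -4) → (4, 2); (3, -2) → (-6/5, 17/5)
T5 translate by (3, 4): (-74/5, 43/5) → (-59/5, 63/5); (-19/5, 33/5) → (-4/5, 53/5); (-24/5, 18/5) → (-9/5, 38/5); (4, 2) → (7, 6); (-6/5, 17/5) → (9/5, 37/5)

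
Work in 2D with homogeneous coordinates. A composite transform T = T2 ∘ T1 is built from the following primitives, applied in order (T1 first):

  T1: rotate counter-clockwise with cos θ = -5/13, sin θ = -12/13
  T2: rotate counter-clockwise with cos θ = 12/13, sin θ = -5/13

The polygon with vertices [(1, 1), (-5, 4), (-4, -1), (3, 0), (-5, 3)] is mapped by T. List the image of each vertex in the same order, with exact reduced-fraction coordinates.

T1 rotate counter-clockwise with cos θ = -5/13, sin θ = -12/13: (1, 1) → (7/13, -17/13); (-5, 4) → (73/13, 40/13); (-4, -1) → (8/13, 53/13); (3, 0) → (-15/13, -36/13); (-5, 3) → (61/13, 45/13)
T2 rotate counter-clockwise with cos θ = 12/13, sin θ = -5/13: (7/13, -17/13) → (-1/169, -239/169); (73/13, 40/13) → (1076/169, 115/169); (8/13, 53/13) → (361/169, 596/169); (-15/13, -36/13) → (-360/169, -357/169); (61/13, 45/13) → (957/169, 235/169)

image vertices: (-1/169, -239/169), (1076/169, 115/169), (361/169, 596/169), (-360/169, -357/169), (957/169, 235/169)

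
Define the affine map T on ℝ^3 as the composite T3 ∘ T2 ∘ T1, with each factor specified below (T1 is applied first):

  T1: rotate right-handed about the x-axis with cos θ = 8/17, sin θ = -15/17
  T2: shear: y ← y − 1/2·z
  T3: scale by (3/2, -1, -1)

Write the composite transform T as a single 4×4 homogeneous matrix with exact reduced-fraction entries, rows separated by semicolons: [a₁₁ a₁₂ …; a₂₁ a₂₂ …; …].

T1 = [1 0 0 0; 0 8/17 15/17 0; 0 -15/17 8/17 0; 0 0 0 1]
T2·T1 = [1 0 0 0; 0 31/34 11/17 0; 0 -15/17 8/17 0; 0 0 0 1]
T3·…·T1 = [3/2 0 0 0; 0 -31/34 -11/17 0; 0 15/17 -8/17 0; 0 0 0 1]

T = [3/2 0 0 0; 0 -31/34 -11/17 0; 0 15/17 -8/17 0; 0 0 0 1]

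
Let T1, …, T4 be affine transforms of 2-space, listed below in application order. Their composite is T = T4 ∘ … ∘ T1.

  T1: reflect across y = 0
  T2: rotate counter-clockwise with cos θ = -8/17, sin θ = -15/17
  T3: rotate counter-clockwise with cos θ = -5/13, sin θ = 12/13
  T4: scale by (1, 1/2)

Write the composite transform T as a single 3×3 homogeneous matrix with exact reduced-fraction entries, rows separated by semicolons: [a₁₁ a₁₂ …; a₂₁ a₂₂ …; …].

T = [220/221 -21/221 0; -21/442 -110/221 0; 0 0 1]

T1 = [1 0 0; 0 -1 0; 0 0 1]
T2·T1 = [-8/17 -15/17 0; -15/17 8/17 0; 0 0 1]
T3·…·T1 = [220/221 -21/221 0; -21/221 -220/221 0; 0 0 1]
T4·…·T1 = [220/221 -21/221 0; -21/442 -110/221 0; 0 0 1]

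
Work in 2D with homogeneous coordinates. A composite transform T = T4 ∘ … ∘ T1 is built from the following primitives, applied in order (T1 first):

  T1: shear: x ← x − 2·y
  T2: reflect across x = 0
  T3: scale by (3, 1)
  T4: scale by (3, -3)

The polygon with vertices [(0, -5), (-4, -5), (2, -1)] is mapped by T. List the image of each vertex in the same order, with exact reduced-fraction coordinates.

image vertices: (-90, 15), (-54, 15), (-36, 3)

T1 shear: x ← x − 2·y: (0, -5) → (10, -5); (-4, -5) → (6, -5); (2, -1) → (4, -1)
T2 reflect across x = 0: (10, -5) → (-10, -5); (6, -5) → (-6, -5); (4, -1) → (-4, -1)
T3 scale by (3, 1): (-10, -5) → (-30, -5); (-6, -5) → (-18, -5); (-4, -1) → (-12, -1)
T4 scale by (3, -3): (-30, -5) → (-90, 15); (-18, -5) → (-54, 15); (-12, -1) → (-36, 3)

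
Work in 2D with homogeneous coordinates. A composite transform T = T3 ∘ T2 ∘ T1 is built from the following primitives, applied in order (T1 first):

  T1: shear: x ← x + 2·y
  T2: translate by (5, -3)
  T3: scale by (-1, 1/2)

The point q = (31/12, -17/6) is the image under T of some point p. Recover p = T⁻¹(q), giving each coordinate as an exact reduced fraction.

T1 = [1 2 0; 0 1 0; 0 0 1]
T2·T1 = [1 2 5; 0 1 -3; 0 0 1]
T3·…·T1 = [-1 -2 -5; 0 1/2 -3/2; 0 0 1]
det M = -1/2; M⁻¹ = [-1 -4 -11; 0 2 3; 0 0 1]
M⁻¹ · (31/12, -17/6)ᵀ = (-9/4, -8/3)ᵀ

p = (-9/4, -8/3)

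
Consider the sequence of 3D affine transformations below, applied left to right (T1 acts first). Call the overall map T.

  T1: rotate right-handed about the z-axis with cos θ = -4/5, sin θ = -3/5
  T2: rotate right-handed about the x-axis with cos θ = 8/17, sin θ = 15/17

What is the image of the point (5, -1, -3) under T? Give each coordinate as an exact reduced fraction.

T(p) = (-23/5, 137/85, -57/17)

T1 rotate right-handed about the z-axis with cos θ = -4/5, sin θ = -3/5: (5, -1, -3) → (-23/5, -11/5, -3)
T2 rotate right-handed about the x-axis with cos θ = 8/17, sin θ = 15/17: (-23/5, -11/5, -3) → (-23/5, 137/85, -57/17)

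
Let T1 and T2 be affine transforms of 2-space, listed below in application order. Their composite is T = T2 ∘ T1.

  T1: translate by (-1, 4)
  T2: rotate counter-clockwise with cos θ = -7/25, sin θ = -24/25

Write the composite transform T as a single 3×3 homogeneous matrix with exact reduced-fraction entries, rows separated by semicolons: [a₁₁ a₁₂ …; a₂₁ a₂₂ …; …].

T1 = [1 0 -1; 0 1 4; 0 0 1]
T2·T1 = [-7/25 24/25 103/25; -24/25 -7/25 -4/25; 0 0 1]

T = [-7/25 24/25 103/25; -24/25 -7/25 -4/25; 0 0 1]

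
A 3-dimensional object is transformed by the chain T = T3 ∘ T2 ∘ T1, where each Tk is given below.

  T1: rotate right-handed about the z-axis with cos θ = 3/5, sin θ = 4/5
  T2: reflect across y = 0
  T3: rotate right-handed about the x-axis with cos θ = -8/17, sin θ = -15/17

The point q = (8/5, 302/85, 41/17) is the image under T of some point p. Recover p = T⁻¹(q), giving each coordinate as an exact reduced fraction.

T1 = [3/5 -4/5 0 0; 4/5 3/5 0 0; 0 0 1 0; 0 0 0 1]
T2·T1 = [3/5 -4/5 0 0; -4/5 -3/5 0 0; 0 0 1 0; 0 0 0 1]
T3·…·T1 = [3/5 -4/5 0 0; 32/85 24/85 15/17 0; 12/17 9/17 -8/17 0; 0 0 0 1]
det M = -1; M⁻¹ = [3/5 32/85 12/17 0; -4/5 24/85 9/17 0; 0 15/17 -8/17 0; 0 0 0 1]
M⁻¹ · (8/5, 302/85, 41/17)ᵀ = (4, 1, 2)ᵀ

p = (4, 1, 2)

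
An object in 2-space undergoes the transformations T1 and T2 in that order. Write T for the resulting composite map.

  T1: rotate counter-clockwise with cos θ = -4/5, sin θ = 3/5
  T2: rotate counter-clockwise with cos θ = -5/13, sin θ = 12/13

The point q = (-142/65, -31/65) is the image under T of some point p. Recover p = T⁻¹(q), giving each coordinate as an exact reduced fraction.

T1 = [-4/5 -3/5 0; 3/5 -4/5 0; 0 0 1]
T2·T1 = [-16/65 63/65 0; -63/65 -16/65 0; 0 0 1]
det M = 1; M⁻¹ = [-16/65 -63/65 0; 63/65 -16/65 0; 0 0 1]
M⁻¹ · (-142/65, -31/65)ᵀ = (1, -2)ᵀ

p = (1, -2)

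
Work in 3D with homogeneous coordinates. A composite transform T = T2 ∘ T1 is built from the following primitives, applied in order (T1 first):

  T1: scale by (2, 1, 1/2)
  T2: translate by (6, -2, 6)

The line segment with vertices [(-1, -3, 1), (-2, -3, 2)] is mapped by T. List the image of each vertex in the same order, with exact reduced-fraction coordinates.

image vertices: (4, -5, 13/2), (2, -5, 7)

T1 scale by (2, 1, 1/2): (-1, -3, 1) → (-2, -3, 1/2); (-2, -3, 2) → (-4, -3, 1)
T2 translate by (6, -2, 6): (-2, -3, 1/2) → (4, -5, 13/2); (-4, -3, 1) → (2, -5, 7)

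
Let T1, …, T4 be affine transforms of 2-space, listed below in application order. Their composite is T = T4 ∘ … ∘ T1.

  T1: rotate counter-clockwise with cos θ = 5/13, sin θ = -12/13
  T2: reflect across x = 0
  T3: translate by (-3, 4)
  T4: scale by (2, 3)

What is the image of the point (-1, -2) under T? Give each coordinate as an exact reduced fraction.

T1 rotate counter-clockwise with cos θ = 5/13, sin θ = -12/13: (-1, -2) → (-29/13, 2/13)
T2 reflect across x = 0: (-29/13, 2/13) → (29/13, 2/13)
T3 translate by (-3, 4): (29/13, 2/13) → (-10/13, 54/13)
T4 scale by (2, 3): (-10/13, 54/13) → (-20/13, 162/13)

T(p) = (-20/13, 162/13)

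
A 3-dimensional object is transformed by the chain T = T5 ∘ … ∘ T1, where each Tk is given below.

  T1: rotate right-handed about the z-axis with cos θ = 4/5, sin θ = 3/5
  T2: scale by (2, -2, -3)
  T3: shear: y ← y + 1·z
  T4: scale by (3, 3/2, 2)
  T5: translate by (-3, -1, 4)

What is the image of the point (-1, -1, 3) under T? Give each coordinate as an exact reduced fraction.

T(p) = (-21/5, -103/10, -14)

T1 rotate right-handed about the z-axis with cos θ = 4/5, sin θ = 3/5: (-1, -1, 3) → (-1/5, -7/5, 3)
T2 scale by (2, -2, -3): (-1/5, -7/5, 3) → (-2/5, 14/5, -9)
T3 shear: y ← y + 1·z: (-2/5, 14/5, -9) → (-2/5, -31/5, -9)
T4 scale by (3, 3/2, 2): (-2/5, -31/5, -9) → (-6/5, -93/10, -18)
T5 translate by (-3, -1, 4): (-6/5, -93/10, -18) → (-21/5, -103/10, -14)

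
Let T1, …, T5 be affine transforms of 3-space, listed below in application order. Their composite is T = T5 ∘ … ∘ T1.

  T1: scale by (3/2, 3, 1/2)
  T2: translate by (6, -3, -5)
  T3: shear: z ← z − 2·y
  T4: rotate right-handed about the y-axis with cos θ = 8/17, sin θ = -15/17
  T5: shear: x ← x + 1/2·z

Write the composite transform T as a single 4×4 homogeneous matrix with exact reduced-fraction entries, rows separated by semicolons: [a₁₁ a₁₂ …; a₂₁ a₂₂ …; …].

T = [93/68 66/17 -11/34 82/17; 0 3 0 -3; 45/34 -48/17 4/17 98/17; 0 0 0 1]

T1 = [3/2 0 0 0; 0 3 0 0; 0 0 1/2 0; 0 0 0 1]
T2·T1 = [3/2 0 0 6; 0 3 0 -3; 0 0 1/2 -5; 0 0 0 1]
T3·…·T1 = [3/2 0 0 6; 0 3 0 -3; 0 -6 1/2 1; 0 0 0 1]
T4·…·T1 = [12/17 90/17 -15/34 33/17; 0 3 0 -3; 45/34 -48/17 4/17 98/17; 0 0 0 1]
T5·…·T1 = [93/68 66/17 -11/34 82/17; 0 3 0 -3; 45/34 -48/17 4/17 98/17; 0 0 0 1]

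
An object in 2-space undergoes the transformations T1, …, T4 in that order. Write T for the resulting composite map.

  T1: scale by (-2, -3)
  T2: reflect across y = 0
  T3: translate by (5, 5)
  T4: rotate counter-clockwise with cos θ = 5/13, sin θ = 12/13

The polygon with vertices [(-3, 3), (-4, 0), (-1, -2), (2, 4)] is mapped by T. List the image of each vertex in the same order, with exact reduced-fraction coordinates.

image vertices: (-113/13, 202/13), (5/13, 181/13), (47/13, 79/13), (-199/13, 97/13)

T1 scale by (-2, -3): (-3, 3) → (6, -9); (-4, 0) → (8, 0); (-1, -2) → (2, 6); (2, 4) → (-4, -12)
T2 reflect across y = 0: (6, -9) → (6, 9); (8, 0) → (8, 0); (2, 6) → (2, -6); (-4, -12) → (-4, 12)
T3 translate by (5, 5): (6, 9) → (11, 14); (8, 0) → (13, 5); (2, -6) → (7, -1); (-4, 12) → (1, 17)
T4 rotate counter-clockwise with cos θ = 5/13, sin θ = 12/13: (11, 14) → (-113/13, 202/13); (13, 5) → (5/13, 181/13); (7, -1) → (47/13, 79/13); (1, 17) → (-199/13, 97/13)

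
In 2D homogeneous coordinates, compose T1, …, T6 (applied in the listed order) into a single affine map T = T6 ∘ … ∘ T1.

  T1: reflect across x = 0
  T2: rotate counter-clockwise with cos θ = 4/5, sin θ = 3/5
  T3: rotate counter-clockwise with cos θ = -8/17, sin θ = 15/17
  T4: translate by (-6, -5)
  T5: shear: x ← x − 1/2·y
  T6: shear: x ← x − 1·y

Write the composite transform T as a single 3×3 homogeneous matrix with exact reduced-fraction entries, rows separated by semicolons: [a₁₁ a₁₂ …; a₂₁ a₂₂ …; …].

T1 = [-1 0 0; 0 1 0; 0 0 1]
T2·T1 = [-4/5 -3/5 0; -3/5 4/5 0; 0 0 1]
T3·…·T1 = [77/85 -36/85 0; -36/85 -77/85 0; 0 0 1]
T4·…·T1 = [77/85 -36/85 -6; -36/85 -77/85 -5; 0 0 1]
T5·…·T1 = [19/17 1/34 -7/2; -36/85 -77/85 -5; 0 0 1]
T6·…·T1 = [131/85 159/170 3/2; -36/85 -77/85 -5; 0 0 1]

T = [131/85 159/170 3/2; -36/85 -77/85 -5; 0 0 1]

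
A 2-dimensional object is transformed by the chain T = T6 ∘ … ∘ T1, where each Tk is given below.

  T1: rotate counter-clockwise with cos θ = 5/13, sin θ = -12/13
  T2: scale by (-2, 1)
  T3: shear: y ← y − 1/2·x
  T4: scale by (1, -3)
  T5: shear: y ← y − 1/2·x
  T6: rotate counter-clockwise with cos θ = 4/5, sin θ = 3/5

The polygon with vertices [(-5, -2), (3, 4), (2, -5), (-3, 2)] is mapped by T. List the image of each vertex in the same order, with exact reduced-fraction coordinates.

image vertices: (548/65, 86/65), (-54/13, -138/13), (-341/65, 1288/65), (396/65, -678/65)

T1 rotate counter-clockwise with cos θ = 5/13, sin θ = -12/13: (-5, -2) → (-49/13, 50/13); (3, 4) → (63/13, -16/13); (2, -5) → (-50/13, -49/13); (-3, 2) → (9/13, 46/13)
T2 scale by (-2, 1): (-49/13, 50/13) → (98/13, 50/13); (63/13, -16/13) → (-126/13, -16/13); (-50/13, -49/13) → (100/13, -49/13); (9/13, 46/13) → (-18/13, 46/13)
T3 shear: y ← y − 1/2·x: (98/13, 50/13) → (98/13, 1/13); (-126/13, -16/13) → (-126/13, 47/13); (100/13, -49/13) → (100/13, -99/13); (-18/13, 46/13) → (-18/13, 55/13)
T4 scale by (1, -3): (98/13, 1/13) → (98/13, -3/13); (-126/13, 47/13) → (-126/13, -141/13); (100/13, -99/13) → (100/13, 297/13); (-18/13, 55/13) → (-18/13, -165/13)
T5 shear: y ← y − 1/2·x: (98/13, -3/13) → (98/13, -4); (-126/13, -141/13) → (-126/13, -6); (100/13, 297/13) → (100/13, 19); (-18/13, -165/13) → (-18/13, -12)
T6 rotate counter-clockwise with cos θ = 4/5, sin θ = 3/5: (98/13, -4) → (548/65, 86/65); (-126/13, -6) → (-54/13, -138/13); (100/13, 19) → (-341/65, 1288/65); (-18/13, -12) → (396/65, -678/65)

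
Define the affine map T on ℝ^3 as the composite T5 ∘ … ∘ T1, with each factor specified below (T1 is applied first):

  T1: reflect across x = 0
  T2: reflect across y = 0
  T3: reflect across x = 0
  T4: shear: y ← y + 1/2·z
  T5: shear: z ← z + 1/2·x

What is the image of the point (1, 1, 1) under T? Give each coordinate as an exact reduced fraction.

T(p) = (1, -1/2, 3/2)

T1 reflect across x = 0: (1, 1, 1) → (-1, 1, 1)
T2 reflect across y = 0: (-1, 1, 1) → (-1, -1, 1)
T3 reflect across x = 0: (-1, -1, 1) → (1, -1, 1)
T4 shear: y ← y + 1/2·z: (1, -1, 1) → (1, -1/2, 1)
T5 shear: z ← z + 1/2·x: (1, -1/2, 1) → (1, -1/2, 3/2)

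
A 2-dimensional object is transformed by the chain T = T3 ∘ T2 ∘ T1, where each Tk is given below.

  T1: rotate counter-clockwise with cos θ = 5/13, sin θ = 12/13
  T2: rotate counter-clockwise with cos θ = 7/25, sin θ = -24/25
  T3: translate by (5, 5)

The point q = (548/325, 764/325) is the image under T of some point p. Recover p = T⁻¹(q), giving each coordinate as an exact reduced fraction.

p = (-3, -3)

T1 = [5/13 -12/13 0; 12/13 5/13 0; 0 0 1]
T2·T1 = [323/325 36/325 0; -36/325 323/325 0; 0 0 1]
T3·…·T1 = [323/325 36/325 5; -36/325 323/325 5; 0 0 1]
det M = 1; M⁻¹ = [323/325 -36/325 -287/65; 36/325 323/325 -359/65; 0 0 1]
M⁻¹ · (548/325, 764/325)ᵀ = (-3, -3)ᵀ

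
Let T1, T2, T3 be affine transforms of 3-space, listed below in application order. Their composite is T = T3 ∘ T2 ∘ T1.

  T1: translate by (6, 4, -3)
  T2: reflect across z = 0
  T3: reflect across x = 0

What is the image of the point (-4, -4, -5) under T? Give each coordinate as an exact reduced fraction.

T1 translate by (6, 4, -3): (-4, -4, -5) → (2, 0, -8)
T2 reflect across z = 0: (2, 0, -8) → (2, 0, 8)
T3 reflect across x = 0: (2, 0, 8) → (-2, 0, 8)

T(p) = (-2, 0, 8)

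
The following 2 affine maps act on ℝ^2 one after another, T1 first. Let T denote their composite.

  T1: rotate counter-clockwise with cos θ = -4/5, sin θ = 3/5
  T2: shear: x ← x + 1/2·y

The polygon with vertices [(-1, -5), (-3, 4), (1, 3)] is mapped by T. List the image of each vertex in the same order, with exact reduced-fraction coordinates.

image vertices: (11/2, 17/5), (-5/2, -5), (-7/2, -9/5)

T1 rotate counter-clockwise with cos θ = -4/5, sin θ = 3/5: (-1, -5) → (19/5, 17/5); (-3, 4) → (0, -5); (1, 3) → (-13/5, -9/5)
T2 shear: x ← x + 1/2·y: (19/5, 17/5) → (11/2, 17/5); (0, -5) → (-5/2, -5); (-13/5, -9/5) → (-7/2, -9/5)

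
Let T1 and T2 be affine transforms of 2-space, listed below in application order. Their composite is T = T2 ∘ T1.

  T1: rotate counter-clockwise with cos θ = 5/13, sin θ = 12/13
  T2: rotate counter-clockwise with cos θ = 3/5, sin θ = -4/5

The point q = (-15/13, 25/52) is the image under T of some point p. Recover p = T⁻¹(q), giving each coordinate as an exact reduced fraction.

T1 = [5/13 -12/13 0; 12/13 5/13 0; 0 0 1]
T2·T1 = [63/65 -16/65 0; 16/65 63/65 0; 0 0 1]
det M = 1; M⁻¹ = [63/65 16/65 0; -16/65 63/65 0; 0 0 1]
M⁻¹ · (-15/13, 25/52)ᵀ = (-1, 3/4)ᵀ

p = (-1, 3/4)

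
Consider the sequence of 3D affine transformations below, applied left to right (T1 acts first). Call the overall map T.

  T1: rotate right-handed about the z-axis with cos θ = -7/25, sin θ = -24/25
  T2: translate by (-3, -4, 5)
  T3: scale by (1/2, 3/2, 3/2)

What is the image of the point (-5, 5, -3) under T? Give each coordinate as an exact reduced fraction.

T1 rotate right-handed about the z-axis with cos θ = -7/25, sin θ = -24/25: (-5, 5, -3) → (31/5, 17/5, -3)
T2 translate by (-3, -4, 5): (31/5, 17/5, -3) → (16/5, -3/5, 2)
T3 scale by (1/2, 3/2, 3/2): (16/5, -3/5, 2) → (8/5, -9/10, 3)

T(p) = (8/5, -9/10, 3)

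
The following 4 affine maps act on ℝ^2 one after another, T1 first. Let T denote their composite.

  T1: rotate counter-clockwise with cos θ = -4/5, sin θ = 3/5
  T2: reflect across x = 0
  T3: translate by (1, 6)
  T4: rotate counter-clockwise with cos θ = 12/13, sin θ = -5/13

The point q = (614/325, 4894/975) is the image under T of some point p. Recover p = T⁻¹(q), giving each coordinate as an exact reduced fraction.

p = (-4/3, -1/5)

T1 = [-4/5 -3/5 0; 3/5 -4/5 0; 0 0 1]
T2·T1 = [4/5 3/5 0; 3/5 -4/5 0; 0 0 1]
T3·…·T1 = [4/5 3/5 1; 3/5 -4/5 6; 0 0 1]
T4·…·T1 = [63/65 16/65 42/13; 16/65 -63/65 67/13; 0 0 1]
det M = -1; M⁻¹ = [63/65 16/65 -22/5; 16/65 -63/65 21/5; 0 0 1]
M⁻¹ · (614/325, 4894/975)ᵀ = (-4/3, -1/5)ᵀ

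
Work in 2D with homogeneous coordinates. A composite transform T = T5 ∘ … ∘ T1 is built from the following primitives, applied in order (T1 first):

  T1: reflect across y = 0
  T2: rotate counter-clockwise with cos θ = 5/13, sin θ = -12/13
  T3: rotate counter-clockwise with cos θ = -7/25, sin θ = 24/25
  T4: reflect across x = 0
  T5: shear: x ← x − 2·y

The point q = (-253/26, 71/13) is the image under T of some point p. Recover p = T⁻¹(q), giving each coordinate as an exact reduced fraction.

p = (5/2, -5)

T1 = [1 0 0; 0 -1 0; 0 0 1]
T2·T1 = [5/13 -12/13 0; -12/13 -5/13 0; 0 0 1]
T3·…·T1 = [253/325 204/325 0; 204/325 -253/325 0; 0 0 1]
T4·…·T1 = [-253/325 -204/325 0; 204/325 -253/325 0; 0 0 1]
T5·…·T1 = [-661/325 302/325 0; 204/325 -253/325 0; 0 0 1]
det M = 1; M⁻¹ = [-253/325 -302/325 0; -204/325 -661/325 0; 0 0 1]
M⁻¹ · (-253/26, 71/13)ᵀ = (5/2, -5)ᵀ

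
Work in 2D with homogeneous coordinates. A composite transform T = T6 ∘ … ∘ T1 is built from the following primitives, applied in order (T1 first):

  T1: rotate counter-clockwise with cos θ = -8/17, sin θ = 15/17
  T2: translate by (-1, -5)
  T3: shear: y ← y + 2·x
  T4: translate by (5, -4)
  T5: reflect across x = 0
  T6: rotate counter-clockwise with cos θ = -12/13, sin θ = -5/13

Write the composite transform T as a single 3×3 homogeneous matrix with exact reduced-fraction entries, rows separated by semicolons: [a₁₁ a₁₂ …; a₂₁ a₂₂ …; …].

T = [-101/221 -370/221 -7/13; -28/221 381/221 152/13; 0 0 1]

T1 = [-8/17 -15/17 0; 15/17 -8/17 0; 0 0 1]
T2·T1 = [-8/17 -15/17 -1; 15/17 -8/17 -5; 0 0 1]
T3·…·T1 = [-8/17 -15/17 -1; -1/17 -38/17 -7; 0 0 1]
T4·…·T1 = [-8/17 -15/17 4; -1/17 -38/17 -11; 0 0 1]
T5·…·T1 = [8/17 15/17 -4; -1/17 -38/17 -11; 0 0 1]
T6·…·T1 = [-101/221 -370/221 -7/13; -28/221 381/221 152/13; 0 0 1]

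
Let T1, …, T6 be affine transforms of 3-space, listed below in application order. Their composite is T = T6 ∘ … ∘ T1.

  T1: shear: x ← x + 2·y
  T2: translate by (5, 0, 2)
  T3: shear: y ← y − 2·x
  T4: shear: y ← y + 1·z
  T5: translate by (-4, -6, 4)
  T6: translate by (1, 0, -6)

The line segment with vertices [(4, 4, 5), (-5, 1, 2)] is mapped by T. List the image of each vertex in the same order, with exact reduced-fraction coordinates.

image vertices: (14, -29, 5), (-1, -5, 2)

T1 shear: x ← x + 2·y: (4, 4, 5) → (12, 4, 5); (-5, 1, 2) → (-3, 1, 2)
T2 translate by (5, 0, 2): (12, 4, 5) → (17, 4, 7); (-3, 1, 2) → (2, 1, 4)
T3 shear: y ← y − 2·x: (17, 4, 7) → (17, -30, 7); (2, 1, 4) → (2, -3, 4)
T4 shear: y ← y + 1·z: (17, -30, 7) → (17, -23, 7); (2, -3, 4) → (2, 1, 4)
T5 translate by (-4, -6, 4): (17, -23, 7) → (13, -29, 11); (2, 1, 4) → (-2, -5, 8)
T6 translate by (1, 0, -6): (13, -29, 11) → (14, -29, 5); (-2, -5, 8) → (-1, -5, 2)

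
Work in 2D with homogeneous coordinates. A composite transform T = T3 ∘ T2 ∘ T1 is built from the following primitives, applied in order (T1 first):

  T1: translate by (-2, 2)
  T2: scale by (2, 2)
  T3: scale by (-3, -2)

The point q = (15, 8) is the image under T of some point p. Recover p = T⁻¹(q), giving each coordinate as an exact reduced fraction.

p = (-1/2, -4)

T1 = [1 0 -2; 0 1 2; 0 0 1]
T2·T1 = [2 0 -4; 0 2 4; 0 0 1]
T3·…·T1 = [-6 0 12; 0 -4 -8; 0 0 1]
det M = 24; M⁻¹ = [-1/6 0 2; 0 -1/4 -2; 0 0 1]
M⁻¹ · (15, 8)ᵀ = (-1/2, -4)ᵀ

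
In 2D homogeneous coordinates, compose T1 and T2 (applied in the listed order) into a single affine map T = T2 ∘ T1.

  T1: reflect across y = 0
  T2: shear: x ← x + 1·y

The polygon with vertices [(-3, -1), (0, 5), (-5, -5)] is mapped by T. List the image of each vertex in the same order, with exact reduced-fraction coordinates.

T1 reflect across y = 0: (-3, -1) → (-3, 1); (0, 5) → (0, -5); (-5, -5) → (-5, 5)
T2 shear: x ← x + 1·y: (-3, 1) → (-2, 1); (0, -5) → (-5, -5); (-5, 5) → (0, 5)

image vertices: (-2, 1), (-5, -5), (0, 5)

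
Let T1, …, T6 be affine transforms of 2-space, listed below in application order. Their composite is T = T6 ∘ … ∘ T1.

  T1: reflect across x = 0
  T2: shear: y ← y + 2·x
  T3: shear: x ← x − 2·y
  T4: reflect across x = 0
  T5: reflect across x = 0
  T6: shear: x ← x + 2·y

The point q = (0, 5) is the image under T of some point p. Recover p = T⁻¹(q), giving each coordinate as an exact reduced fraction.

p = (0, 5)

T1 = [-1 0 0; 0 1 0; 0 0 1]
T2·T1 = [-1 0 0; -2 1 0; 0 0 1]
T3·…·T1 = [3 -2 0; -2 1 0; 0 0 1]
T4·…·T1 = [-3 2 0; -2 1 0; 0 0 1]
T5·…·T1 = [3 -2 0; -2 1 0; 0 0 1]
T6·…·T1 = [-1 0 0; -2 1 0; 0 0 1]
det M = -1; M⁻¹ = [-1 0 0; -2 1 0; 0 0 1]
M⁻¹ · (0, 5)ᵀ = (0, 5)ᵀ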